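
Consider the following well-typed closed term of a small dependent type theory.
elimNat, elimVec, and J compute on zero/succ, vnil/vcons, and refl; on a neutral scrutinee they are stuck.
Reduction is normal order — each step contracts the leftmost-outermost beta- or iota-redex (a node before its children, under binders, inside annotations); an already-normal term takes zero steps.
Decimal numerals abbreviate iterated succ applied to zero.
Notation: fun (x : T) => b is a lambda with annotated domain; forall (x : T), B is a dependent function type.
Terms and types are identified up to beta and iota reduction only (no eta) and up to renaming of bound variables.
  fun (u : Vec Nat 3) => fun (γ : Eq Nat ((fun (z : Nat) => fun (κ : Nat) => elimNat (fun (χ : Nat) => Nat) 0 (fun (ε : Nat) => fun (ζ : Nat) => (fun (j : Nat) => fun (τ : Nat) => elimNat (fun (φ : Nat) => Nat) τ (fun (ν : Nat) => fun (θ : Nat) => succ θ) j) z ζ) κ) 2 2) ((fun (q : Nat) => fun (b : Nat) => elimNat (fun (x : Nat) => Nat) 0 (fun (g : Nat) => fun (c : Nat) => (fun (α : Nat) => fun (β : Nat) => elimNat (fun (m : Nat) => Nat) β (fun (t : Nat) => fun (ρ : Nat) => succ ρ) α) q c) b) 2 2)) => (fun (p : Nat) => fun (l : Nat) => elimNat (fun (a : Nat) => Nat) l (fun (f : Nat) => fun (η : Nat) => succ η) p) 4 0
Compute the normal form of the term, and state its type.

resulting normal form:
  fun (u : Vec Nat 3) => fun (γ : Eq Nat 4 4) => 4
the term's type:
  forall (u : Vec Nat 3), forall (γ : Eq Nat 4 4), Nat
observation: contracting a beta-redex first, the term normalizes in 69 steps.


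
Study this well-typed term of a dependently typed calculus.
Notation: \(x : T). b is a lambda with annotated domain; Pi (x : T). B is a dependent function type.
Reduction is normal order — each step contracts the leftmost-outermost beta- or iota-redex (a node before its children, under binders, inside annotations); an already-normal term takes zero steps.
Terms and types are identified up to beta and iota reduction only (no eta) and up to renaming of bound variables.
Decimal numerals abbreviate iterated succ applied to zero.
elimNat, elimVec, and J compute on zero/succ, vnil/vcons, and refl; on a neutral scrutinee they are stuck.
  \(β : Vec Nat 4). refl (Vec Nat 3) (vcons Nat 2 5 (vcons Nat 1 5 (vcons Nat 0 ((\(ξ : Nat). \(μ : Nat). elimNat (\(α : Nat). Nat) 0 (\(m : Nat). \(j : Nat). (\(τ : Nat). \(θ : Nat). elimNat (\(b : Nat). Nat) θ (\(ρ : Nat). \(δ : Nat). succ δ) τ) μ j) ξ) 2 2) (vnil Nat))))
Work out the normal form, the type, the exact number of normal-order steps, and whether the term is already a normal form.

normal form:
  \(β : Vec Nat 4). refl (Vec Nat 3) (vcons Nat 2 5 (vcons Nat 1 5 (vcons Nat 0 4 (vnil Nat))))
the term's type:
  Pi (β : Vec Nat 4). Eq (Vec Nat 3) (vcons Nat 2 5 (vcons Nat 1 5 (vcons Nat 0 4 (vnil Nat)))) (vcons Nat 2 5 (vcons Nat 1 5 (vcons Nat 0 4 (vnil Nat))))
steps to reach normal form (normal order): 27
started in normal form: no
first contracted redex: a beta-redex


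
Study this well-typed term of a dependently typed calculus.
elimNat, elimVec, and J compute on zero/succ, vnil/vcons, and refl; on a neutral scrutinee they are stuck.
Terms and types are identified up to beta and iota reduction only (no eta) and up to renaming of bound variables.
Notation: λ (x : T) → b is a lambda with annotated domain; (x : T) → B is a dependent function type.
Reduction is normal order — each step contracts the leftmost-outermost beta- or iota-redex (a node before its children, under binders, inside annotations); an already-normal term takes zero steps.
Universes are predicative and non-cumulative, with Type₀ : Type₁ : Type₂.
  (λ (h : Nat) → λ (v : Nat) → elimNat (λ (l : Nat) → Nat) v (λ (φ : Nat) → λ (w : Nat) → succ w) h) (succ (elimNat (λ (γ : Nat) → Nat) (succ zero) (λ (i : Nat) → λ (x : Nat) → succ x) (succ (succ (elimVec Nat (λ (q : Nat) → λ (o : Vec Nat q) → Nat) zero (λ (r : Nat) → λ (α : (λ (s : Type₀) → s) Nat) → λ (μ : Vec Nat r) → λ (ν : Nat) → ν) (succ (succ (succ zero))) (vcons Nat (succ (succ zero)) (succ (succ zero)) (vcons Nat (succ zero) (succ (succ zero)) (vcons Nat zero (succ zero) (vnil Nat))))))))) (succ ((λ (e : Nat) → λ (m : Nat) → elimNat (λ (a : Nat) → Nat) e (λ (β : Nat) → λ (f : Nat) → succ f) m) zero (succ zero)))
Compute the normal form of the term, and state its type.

reduced normal form:
  succ (succ (succ (succ (succ (succ zero)))))
inferred type:
  Nat
observation: the first redex contracted is a beta-redex; the normal form is reached in 44 normal-order steps.


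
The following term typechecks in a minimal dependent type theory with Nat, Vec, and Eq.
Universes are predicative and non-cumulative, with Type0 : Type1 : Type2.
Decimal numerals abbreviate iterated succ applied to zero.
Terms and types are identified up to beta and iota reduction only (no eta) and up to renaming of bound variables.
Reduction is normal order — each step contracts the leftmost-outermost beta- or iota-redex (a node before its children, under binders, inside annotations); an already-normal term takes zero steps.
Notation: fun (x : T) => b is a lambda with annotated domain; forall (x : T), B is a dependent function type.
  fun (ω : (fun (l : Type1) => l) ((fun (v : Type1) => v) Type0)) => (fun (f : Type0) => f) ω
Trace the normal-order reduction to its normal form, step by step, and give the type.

reduction (normal order):
  fun (ω : (fun (l : Type1) => l) ((fun (v : Type1) => v) Type0)) => (fun (f : Type0) => f) ω
  ~> fun (ω : (fun (l : Type1) => l) Type0) => (fun (v : Type0) => v) ω
  ~> fun (ω : Type0) => (fun (l : Type0) => l) ω
  ~> fun (ω : Type0) => ω
the term's type:
  forall (ω : Type0), Type0


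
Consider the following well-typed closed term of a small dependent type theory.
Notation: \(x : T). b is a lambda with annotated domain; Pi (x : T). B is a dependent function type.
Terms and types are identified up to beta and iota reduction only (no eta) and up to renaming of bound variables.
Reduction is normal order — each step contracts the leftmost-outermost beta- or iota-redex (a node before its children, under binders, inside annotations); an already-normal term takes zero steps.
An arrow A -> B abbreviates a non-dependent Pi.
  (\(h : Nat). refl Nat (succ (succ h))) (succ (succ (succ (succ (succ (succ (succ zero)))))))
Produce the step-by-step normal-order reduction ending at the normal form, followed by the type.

normal-order reduction sequence:
  (\(h : Nat). refl Nat (succ (succ h))) (succ (succ (succ (succ (succ (succ (succ zero)))))))
  ~> refl Nat (succ (succ (succ (succ (succ (succ (succ (succ (succ zero)))))))))
the term's type:
  Eq Nat (succ (succ (succ (succ (succ (succ (succ (succ (succ zero))))))))) (succ (succ (succ (succ (succ (succ (succ (succ (succ zero)))))))))


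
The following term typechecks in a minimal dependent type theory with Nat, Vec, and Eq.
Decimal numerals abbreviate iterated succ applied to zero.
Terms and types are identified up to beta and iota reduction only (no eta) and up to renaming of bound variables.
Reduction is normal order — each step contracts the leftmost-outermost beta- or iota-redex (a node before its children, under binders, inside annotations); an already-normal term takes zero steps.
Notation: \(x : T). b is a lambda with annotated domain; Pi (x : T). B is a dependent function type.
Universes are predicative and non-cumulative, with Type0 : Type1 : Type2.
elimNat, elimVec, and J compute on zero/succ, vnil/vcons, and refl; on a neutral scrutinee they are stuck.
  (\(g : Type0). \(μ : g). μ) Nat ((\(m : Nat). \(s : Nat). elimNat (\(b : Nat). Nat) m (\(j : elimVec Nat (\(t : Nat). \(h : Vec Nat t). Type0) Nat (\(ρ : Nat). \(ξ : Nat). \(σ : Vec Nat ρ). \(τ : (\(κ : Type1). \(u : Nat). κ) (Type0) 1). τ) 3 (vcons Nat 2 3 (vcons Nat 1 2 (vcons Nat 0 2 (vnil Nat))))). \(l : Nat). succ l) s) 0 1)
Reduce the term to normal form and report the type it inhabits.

reduced normal form:
  1
inferred type:
  Nat


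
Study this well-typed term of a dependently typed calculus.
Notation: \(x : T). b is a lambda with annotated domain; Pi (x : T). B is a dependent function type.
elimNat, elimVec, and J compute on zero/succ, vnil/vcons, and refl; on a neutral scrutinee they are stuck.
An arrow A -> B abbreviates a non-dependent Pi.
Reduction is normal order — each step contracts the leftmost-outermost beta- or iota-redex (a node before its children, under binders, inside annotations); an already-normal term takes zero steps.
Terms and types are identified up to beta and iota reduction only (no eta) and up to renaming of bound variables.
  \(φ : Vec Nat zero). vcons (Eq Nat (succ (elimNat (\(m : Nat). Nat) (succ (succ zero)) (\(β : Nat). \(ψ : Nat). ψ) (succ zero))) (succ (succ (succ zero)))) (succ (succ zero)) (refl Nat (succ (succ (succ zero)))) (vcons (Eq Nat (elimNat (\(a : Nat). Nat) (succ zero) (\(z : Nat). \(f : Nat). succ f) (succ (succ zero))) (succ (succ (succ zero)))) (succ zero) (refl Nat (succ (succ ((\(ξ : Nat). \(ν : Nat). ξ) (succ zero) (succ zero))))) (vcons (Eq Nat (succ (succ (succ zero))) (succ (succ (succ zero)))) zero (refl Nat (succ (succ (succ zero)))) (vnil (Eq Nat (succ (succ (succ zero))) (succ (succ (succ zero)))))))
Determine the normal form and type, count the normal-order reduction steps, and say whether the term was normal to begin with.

resulting normal form:
  \(φ : Vec Nat zero). vcons (Eq Nat (succ (succ (succ zero))) (succ (succ (succ zero)))) (succ (succ zero)) (refl Nat (succ (succ (succ zero)))) (vcons (Eq Nat (succ (succ (succ zero))) (succ (succ (succ zero)))) (succ zero) (refl Nat (succ (succ (succ zero)))) (vcons (Eq Nat (succ (succ (succ zero))) (succ (succ (succ zero)))) zero (refl Nat (succ (succ (succ zero)))) (vnil (Eq Nat (succ (succ (succ zero))) (succ (succ (succ zero)))))))
inferred type:
  Vec Nat zero -> Vec (Eq Nat (succ (succ (succ zero))) (succ (succ (succ zero)))) (succ (succ (succ zero)))
reduction steps (normal order): 13
already normal: no
first contracted redex: an elimNat iota-redex


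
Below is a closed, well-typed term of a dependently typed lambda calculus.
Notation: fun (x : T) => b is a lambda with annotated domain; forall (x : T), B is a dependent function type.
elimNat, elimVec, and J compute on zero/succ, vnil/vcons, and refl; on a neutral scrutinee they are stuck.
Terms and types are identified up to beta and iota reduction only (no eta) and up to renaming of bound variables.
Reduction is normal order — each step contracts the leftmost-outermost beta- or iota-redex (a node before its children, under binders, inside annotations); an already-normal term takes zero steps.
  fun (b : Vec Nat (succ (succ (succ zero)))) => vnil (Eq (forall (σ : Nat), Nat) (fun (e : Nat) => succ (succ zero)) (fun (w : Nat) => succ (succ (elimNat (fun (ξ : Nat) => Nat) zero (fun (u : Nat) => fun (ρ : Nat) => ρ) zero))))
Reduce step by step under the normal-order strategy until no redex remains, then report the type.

normal-order reduction:
  fun (b : Vec Nat (succ (succ (succ zero)))) => vnil (Eq (forall (σ : Nat), Nat) (fun (e : Nat) => succ (succ zero)) (fun (w : Nat) => succ (succ (elimNat (fun (ξ : Nat) => Nat) zero (fun (u : Nat) => fun (ρ : Nat) => ρ) zero))))
  ~> fun (b : Vec Nat (succ (succ (succ zero)))) => vnil (Eq (forall (σ : Nat), Nat) (fun (e : Nat) => succ (succ zero)) (fun (w : Nat) => succ (succ zero)))
the term's type:
  forall (b : Vec Nat (succ (succ (succ zero)))), Vec (Eq (forall (σ : Nat), Nat) (fun (e : Nat) => succ (succ zero)) (fun (w : Nat) => succ (succ zero))) zero


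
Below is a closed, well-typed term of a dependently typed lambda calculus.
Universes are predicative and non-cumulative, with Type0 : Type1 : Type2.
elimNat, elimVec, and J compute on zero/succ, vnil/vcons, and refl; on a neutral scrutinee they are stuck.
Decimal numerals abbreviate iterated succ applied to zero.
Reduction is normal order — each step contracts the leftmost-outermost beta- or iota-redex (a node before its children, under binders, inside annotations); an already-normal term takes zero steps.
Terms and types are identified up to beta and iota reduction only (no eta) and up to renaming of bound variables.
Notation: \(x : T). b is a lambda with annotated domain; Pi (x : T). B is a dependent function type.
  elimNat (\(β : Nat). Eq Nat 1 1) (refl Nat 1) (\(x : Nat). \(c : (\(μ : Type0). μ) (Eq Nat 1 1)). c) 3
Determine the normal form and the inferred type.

normal form:
  refl Nat 1
the term's type:
  Eq Nat 1 1


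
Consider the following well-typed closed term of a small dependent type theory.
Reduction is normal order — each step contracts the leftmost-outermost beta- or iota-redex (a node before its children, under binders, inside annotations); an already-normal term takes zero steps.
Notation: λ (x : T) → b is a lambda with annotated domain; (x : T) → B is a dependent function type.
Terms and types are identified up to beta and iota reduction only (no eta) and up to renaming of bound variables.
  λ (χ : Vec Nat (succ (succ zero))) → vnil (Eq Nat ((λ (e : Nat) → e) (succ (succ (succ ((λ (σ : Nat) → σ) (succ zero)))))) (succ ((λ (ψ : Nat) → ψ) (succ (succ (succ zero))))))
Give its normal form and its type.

reduced normal form:
  λ (χ : Vec Nat (succ (succ zero))) → vnil (Eq Nat (succ (succ (succ (succ zero)))) (succ (succ (succ (succ zero)))))
the term's type:
  (χ : Vec Nat (succ (succ zero))) → Vec (Eq Nat (succ (succ (succ (succ zero)))) (succ (succ (succ (succ zero))))) zero
observation: 3 normal-order steps normalize the term, beginning with a beta-redex.


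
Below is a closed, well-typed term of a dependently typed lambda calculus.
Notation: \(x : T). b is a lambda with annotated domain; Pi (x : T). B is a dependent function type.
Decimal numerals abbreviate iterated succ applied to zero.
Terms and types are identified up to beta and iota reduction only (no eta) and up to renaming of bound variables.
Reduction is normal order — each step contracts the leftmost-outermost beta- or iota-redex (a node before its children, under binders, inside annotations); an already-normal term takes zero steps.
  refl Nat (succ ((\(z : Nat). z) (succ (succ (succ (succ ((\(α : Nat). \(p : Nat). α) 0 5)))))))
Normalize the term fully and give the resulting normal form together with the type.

normal form:
  refl Nat 5
the term's type:
  Eq Nat 5 5


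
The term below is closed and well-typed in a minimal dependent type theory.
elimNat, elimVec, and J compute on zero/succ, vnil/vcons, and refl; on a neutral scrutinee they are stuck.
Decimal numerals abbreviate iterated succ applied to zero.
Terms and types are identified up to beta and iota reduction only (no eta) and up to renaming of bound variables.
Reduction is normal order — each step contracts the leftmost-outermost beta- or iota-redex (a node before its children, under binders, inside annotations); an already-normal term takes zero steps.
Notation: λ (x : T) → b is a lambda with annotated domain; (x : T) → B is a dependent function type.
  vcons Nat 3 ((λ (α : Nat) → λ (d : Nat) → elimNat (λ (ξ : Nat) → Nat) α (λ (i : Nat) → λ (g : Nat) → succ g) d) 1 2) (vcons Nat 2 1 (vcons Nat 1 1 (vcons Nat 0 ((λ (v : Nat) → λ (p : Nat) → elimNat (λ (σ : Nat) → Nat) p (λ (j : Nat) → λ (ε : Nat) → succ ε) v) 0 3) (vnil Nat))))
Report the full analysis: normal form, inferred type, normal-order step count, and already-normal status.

reduced normal form:
  vcons Nat 3 3 (vcons Nat 2 1 (vcons Nat 1 1 (vcons Nat 0 3 (vnil Nat))))
inferred type:
  Vec Nat 4
reduction steps (normal order): 12
started in normal form: no
first redex: a beta-redex


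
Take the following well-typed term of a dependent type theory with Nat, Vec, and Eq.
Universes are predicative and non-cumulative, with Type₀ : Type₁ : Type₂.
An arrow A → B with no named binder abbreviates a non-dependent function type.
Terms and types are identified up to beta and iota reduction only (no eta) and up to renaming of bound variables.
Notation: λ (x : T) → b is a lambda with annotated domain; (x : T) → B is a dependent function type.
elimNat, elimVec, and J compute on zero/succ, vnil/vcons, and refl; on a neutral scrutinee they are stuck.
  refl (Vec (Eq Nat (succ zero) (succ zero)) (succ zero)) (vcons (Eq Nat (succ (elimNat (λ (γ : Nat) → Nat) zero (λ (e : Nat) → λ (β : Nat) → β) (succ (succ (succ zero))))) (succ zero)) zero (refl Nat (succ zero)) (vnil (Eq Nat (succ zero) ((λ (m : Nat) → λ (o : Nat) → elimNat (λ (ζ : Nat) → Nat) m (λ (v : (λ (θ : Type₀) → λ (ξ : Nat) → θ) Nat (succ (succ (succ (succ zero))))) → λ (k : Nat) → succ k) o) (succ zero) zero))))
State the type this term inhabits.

inferred type:
  Eq (Vec (Eq Nat (succ zero) (succ zero)) (succ zero)) (vcons (Eq Nat (succ zero) (succ zero)) zero (refl Nat (succ zero)) (vnil (Eq Nat (succ zero) (succ zero)))) (vcons (Eq Nat (succ zero) (succ zero)) zero (refl Nat (succ zero)) (vnil (Eq Nat (succ zero) (succ zero))))


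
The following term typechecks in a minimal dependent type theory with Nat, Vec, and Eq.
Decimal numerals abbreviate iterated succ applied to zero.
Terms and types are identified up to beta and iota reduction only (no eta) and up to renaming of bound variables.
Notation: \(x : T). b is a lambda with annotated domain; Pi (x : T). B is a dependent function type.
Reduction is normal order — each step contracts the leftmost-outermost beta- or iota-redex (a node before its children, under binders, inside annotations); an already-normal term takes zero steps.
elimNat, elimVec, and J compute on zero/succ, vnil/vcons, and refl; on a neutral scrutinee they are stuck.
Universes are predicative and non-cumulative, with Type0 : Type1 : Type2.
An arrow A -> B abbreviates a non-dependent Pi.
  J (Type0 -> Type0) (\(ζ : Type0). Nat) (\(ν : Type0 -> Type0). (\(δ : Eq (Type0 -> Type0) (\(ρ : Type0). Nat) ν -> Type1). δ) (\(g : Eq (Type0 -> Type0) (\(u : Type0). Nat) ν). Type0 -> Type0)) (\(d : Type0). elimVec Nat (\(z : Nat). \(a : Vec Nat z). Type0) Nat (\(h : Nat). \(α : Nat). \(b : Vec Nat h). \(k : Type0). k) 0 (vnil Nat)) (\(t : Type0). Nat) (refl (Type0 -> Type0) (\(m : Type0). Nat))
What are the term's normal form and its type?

resulting normal form:
  \(ζ : Type0). Nat
the term's type:
  Type0 -> Type0
observation: 2 normal-order steps separate the term from its normal form.


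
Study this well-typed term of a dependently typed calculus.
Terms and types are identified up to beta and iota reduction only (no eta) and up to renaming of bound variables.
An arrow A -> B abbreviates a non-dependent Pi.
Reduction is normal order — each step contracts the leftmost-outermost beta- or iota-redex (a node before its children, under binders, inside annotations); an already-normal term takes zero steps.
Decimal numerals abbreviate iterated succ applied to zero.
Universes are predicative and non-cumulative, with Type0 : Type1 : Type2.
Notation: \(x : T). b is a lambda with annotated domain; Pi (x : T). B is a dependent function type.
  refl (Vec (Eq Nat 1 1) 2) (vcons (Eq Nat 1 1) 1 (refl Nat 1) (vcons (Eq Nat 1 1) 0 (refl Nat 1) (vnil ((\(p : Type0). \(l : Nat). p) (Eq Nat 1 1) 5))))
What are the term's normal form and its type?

reduced normal form:
  refl (Vec (Eq Nat 1 1) 2) (vcons (Eq Nat 1 1) 1 (refl Nat 1) (vcons (Eq Nat 1 1) 0 (refl Nat 1) (vnil (Eq Nat 1 1))))
type:
  Eq (Vec (Eq Nat 1 1) 2) (vcons (Eq Nat 1 1) 1 (refl Nat 1) (vcons (Eq Nat 1 1) 0 (refl Nat 1) (vnil (Eq Nat 1 1)))) (vcons (Eq Nat 1 1) 1 (refl Nat 1) (vcons (Eq Nat 1 1) 0 (refl Nat 1) (vnil (Eq Nat 1 1))))


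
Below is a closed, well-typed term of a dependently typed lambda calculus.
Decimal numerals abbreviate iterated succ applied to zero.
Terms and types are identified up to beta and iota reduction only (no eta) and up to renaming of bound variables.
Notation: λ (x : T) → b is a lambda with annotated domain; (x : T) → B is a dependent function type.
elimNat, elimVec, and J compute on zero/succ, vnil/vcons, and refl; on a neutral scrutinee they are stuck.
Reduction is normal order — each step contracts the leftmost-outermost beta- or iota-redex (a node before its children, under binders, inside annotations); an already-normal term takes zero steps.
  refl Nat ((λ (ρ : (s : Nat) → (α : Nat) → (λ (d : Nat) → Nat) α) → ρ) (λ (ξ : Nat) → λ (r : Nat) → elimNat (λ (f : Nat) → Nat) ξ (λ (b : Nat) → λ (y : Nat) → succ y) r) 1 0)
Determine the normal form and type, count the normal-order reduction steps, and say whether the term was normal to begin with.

normal form:
  refl Nat 1
type:
  Eq Nat 1 1
steps to reach normal form (normal order): 4
started in normal form: no
first redex: a beta-redex


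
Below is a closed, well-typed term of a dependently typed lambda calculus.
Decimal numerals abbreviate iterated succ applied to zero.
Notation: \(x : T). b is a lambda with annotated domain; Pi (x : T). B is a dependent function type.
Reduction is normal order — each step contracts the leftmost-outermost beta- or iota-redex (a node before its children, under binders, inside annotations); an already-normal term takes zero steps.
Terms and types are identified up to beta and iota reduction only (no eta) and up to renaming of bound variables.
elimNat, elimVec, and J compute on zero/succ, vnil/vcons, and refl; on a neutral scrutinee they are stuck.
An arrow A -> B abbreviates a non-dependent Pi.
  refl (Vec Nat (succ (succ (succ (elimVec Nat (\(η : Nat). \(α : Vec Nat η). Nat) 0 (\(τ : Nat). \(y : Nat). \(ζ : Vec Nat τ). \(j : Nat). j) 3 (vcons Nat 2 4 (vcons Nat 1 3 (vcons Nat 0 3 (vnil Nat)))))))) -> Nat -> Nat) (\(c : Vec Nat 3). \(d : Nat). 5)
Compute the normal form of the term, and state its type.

normal form:
  refl (Vec Nat 3 -> Nat -> Nat) (\(η : Vec Nat 3). \(α : Nat). 5)
inferred type:
  Eq (Vec Nat 3 -> Nat -> Nat) (\(η : Vec Nat 3). \(α : Nat). 5) (\(τ : Vec Nat 3). \(y : Nat). 5)


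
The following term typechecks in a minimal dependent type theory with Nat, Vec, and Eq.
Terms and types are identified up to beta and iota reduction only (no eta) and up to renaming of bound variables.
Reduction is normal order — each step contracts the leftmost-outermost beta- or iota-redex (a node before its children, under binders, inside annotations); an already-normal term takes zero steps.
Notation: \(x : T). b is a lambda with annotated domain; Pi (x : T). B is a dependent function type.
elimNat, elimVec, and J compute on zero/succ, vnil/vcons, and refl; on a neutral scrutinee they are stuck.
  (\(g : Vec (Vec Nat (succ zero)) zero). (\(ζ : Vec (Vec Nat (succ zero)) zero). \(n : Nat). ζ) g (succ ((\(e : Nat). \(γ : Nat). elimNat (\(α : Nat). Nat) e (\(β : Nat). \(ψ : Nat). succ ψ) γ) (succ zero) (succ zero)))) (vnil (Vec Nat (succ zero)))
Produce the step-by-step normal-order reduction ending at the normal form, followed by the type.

normal-order reduction:
  (\(g : Vec (Vec Nat (succ zero)) zero). (\(ζ : Vec (Vec Nat (succ zero)) zero). \(n : Nat). ζ) g (succ ((\(e : Nat). \(γ : Nat). elimNat (\(α : Nat). Nat) e (\(β : Nat). \(ψ : Nat). succ ψ) γ) (succ zero) (succ zero)))) (vnil (Vec Nat (succ zero)))
  ~> (\(g : Vec (Vec Nat (succ zero)) zero). \(ζ : Nat). g) (vnil (Vec Nat (succ zero))) (succ ((\(n : Nat). \(e : Nat). elimNat (\(γ : Nat). Nat) n (\(α : Nat). \(β : Nat). succ β) e) (succ zero) (succ zero)))
  ~> (\(g : Nat). vnil (Vec Nat (succ zero))) (succ ((\(ζ : Nat). \(n : Nat). elimNat (\(e : Nat). Nat) ζ (\(γ : Nat). \(α : Nat). succ α) n) (succ zero) (succ zero)))
  ~> vnil (Vec Nat (succ zero))
inferred type:
  Vec (Vec Nat (succ zero)) zero


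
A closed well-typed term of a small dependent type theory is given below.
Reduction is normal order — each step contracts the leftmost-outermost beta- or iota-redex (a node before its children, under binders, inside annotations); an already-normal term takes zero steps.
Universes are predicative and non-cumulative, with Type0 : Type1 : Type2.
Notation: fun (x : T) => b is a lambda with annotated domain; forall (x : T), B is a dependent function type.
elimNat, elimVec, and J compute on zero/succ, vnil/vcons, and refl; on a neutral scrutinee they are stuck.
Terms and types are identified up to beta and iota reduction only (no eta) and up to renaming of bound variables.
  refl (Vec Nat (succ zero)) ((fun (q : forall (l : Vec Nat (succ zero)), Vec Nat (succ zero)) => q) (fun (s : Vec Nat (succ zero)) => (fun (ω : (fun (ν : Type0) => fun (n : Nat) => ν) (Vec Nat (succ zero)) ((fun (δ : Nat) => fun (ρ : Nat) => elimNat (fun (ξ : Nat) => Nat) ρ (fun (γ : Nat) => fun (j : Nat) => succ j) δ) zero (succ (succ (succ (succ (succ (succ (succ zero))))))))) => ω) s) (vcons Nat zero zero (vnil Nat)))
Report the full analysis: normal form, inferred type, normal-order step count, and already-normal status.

normal form:
  refl (Vec Nat (succ zero)) (vcons Nat zero zero (vnil Nat))
the term's type:
  Eq (Vec Nat (succ zero)) (vcons Nat zero zero (vnil Nat)) (vcons Nat zero zero (vnil Nat))
steps to reach normal form (normal order): 3
started in normal form: no
first redex: a beta-redex


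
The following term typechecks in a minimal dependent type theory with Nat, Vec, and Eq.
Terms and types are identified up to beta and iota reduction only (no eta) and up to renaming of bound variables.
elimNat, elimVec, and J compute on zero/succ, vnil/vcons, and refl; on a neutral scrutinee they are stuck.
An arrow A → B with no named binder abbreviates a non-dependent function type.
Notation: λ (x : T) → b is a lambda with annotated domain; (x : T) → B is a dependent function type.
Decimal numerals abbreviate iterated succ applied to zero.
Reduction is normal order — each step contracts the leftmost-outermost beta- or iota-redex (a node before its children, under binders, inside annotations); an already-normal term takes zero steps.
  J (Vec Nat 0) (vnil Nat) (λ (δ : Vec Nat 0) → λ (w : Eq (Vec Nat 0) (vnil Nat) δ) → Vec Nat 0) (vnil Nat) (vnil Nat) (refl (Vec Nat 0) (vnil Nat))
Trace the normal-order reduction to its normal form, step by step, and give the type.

normal-order reduction:
  J (Vec Nat 0) (vnil Nat) (λ (δ : Vec Nat 0) → λ (w : Eq (Vec Nat 0) (vnil Nat) δ) → Vec Nat 0) (vnil Nat) (vnil Nat) (refl (Vec Nat 0) (vnil Nat))
  ~> vnil Nat
type:
  Vec Nat 0


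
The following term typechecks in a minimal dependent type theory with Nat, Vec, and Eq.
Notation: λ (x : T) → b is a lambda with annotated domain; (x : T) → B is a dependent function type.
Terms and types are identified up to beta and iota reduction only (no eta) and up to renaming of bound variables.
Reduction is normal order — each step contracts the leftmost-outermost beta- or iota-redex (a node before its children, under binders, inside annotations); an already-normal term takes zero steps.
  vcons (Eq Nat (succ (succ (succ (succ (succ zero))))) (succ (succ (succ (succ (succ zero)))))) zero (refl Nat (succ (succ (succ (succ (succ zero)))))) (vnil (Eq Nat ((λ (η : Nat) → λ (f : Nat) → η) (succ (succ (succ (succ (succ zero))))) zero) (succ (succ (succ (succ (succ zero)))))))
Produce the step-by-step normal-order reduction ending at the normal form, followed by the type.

normal-order reduction:
  vcons (Eq Nat (succ (succ (succ (succ (succ zero))))) (succ (succ (succ (succ (succ zero)))))) zero (refl Nat (succ (succ (succ (succ (succ zero)))))) (vnil (Eq Nat ((λ (η : Nat) → λ (f : Nat) → η) (succ (succ (succ (succ (succ zero))))) zero) (succ (succ (succ (succ (succ zero)))))))
  ~> vcons (Eq Nat (succ (succ (succ (succ (succ zero))))) (succ (succ (succ (succ (succ zero)))))) zero (refl Nat (succ (succ (succ (succ (succ zero)))))) (vnil (Eq Nat ((λ (η : Nat) → succ (succ (succ (succ (succ zero))))) zero) (succ (succ (succ (succ (succ zero)))))))
  ~> vcons (Eq Nat (succ (succ (succ (succ (succ zero))))) (succ (succ (succ (succ (succ zero)))))) zero (refl Nat (succ (succ (succ (succ (succ zero)))))) (vnil (Eq Nat (succ (succ (succ (succ (succ zero))))) (succ (succ (succ (succ (succ zero)))))))
the term's type:
  Vec (Eq Nat (succ (succ (succ (succ (succ zero))))) (succ (succ (succ (succ (succ zero)))))) (succ zero)


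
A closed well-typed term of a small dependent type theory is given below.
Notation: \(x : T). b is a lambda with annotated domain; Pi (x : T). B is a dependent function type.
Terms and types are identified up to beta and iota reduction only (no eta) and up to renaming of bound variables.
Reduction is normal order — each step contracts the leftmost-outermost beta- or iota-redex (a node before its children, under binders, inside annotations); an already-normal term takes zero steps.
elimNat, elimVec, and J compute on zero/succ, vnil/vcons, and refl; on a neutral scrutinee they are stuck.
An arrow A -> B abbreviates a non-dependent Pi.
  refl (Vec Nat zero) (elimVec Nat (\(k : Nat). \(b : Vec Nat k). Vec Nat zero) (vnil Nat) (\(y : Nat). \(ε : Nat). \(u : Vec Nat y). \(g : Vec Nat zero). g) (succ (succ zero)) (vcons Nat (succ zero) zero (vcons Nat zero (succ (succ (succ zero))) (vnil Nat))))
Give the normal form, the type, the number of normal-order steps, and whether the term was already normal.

reduced normal form:
  refl (Vec Nat zero) (vnil Nat)
inferred type:
  Eq (Vec Nat zero) (vnil Nat) (vnil Nat)
steps to reach normal form (normal order): 11
started in normal form: no
first redex: an elimVec iota-redex


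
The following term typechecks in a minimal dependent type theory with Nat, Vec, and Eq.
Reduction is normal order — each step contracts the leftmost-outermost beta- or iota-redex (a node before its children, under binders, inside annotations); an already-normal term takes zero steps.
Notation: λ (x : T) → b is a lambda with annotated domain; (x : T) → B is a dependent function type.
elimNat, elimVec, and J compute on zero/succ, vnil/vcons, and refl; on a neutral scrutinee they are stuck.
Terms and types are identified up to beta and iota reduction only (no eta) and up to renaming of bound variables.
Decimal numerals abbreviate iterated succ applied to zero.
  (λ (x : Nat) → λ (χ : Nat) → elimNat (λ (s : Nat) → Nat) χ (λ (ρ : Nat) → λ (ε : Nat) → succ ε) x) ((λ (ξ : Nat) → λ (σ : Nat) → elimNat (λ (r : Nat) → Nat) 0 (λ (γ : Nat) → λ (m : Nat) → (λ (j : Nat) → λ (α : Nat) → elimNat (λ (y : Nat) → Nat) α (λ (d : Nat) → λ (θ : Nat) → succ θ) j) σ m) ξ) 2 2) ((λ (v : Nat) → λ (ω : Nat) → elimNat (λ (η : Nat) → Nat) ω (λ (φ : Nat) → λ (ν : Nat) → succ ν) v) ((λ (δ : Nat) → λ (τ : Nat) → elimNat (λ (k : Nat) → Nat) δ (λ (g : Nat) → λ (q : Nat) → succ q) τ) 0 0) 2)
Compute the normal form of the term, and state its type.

normal form:
  6
the term's type:
  Nat


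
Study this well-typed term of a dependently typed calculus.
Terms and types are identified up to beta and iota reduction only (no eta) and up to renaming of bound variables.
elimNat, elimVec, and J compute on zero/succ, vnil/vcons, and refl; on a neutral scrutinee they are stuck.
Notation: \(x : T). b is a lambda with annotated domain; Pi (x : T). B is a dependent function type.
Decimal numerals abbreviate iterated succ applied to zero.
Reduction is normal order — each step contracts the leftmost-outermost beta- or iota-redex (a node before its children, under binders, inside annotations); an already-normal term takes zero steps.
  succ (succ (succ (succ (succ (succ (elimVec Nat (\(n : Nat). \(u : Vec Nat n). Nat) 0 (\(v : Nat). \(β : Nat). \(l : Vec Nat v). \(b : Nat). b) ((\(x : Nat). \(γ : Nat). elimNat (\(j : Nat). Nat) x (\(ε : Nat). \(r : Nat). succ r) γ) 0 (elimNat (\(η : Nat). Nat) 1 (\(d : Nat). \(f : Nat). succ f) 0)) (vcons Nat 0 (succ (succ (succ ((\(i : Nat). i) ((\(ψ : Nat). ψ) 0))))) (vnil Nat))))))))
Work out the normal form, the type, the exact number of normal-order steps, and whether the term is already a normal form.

resulting normal form:
  6
inferred type:
  Nat
reduction steps (normal order): 6
term was already normal: no
first contracted redex: an elimVec iota-redex


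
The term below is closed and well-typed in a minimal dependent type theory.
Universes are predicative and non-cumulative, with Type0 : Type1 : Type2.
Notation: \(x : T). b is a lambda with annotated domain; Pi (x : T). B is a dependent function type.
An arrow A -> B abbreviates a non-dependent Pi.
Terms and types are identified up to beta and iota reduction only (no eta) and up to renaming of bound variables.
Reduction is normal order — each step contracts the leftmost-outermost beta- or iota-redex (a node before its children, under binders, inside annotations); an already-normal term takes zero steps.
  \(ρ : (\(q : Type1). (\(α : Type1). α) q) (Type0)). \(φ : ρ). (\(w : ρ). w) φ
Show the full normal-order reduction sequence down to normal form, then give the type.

reduction (normal order):
  \(ρ : (\(q : Type1). (\(α : Type1). α) q) (Type0)). \(φ : ρ). (\(w : ρ). w) φ
  ~> \(ρ : (\(q : Type1). q) (Type0)). \(α : ρ). (\(φ : ρ). φ) α
  ~> \(ρ : Type0). \(q : ρ). (\(α : ρ). α) q
  ~> \(ρ : Type0). \(q : ρ). q
type:
  Pi (ρ : Type0). ρ -> ρ


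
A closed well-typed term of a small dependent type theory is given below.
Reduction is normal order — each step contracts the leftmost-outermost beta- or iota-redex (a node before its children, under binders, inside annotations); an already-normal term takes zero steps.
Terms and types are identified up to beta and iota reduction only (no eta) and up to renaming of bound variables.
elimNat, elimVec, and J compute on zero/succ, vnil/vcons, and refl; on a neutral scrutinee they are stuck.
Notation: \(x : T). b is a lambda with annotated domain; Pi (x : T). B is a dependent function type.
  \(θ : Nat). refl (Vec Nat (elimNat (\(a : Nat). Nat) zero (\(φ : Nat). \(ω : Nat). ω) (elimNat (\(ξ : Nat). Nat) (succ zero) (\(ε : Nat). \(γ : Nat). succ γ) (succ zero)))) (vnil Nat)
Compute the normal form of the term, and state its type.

resulting normal form:
  \(θ : Nat). refl (Vec Nat zero) (vnil Nat)
the term's type:
  Pi (θ : Nat). Eq (Vec Nat zero) (vnil Nat) (vnil Nat)
observation: 11 normal-order steps separate the term from its normal form.


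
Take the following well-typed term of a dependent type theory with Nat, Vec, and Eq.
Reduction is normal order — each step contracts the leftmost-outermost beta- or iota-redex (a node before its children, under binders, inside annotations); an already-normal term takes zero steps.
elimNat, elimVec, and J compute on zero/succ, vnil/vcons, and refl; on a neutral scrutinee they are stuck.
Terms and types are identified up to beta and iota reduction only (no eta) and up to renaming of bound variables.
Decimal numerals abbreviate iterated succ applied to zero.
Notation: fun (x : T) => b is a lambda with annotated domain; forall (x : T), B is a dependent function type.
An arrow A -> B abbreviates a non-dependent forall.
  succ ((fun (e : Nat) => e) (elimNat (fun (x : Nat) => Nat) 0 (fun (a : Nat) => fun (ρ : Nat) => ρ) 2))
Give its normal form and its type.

normal form:
  1
the term's type:
  Nat


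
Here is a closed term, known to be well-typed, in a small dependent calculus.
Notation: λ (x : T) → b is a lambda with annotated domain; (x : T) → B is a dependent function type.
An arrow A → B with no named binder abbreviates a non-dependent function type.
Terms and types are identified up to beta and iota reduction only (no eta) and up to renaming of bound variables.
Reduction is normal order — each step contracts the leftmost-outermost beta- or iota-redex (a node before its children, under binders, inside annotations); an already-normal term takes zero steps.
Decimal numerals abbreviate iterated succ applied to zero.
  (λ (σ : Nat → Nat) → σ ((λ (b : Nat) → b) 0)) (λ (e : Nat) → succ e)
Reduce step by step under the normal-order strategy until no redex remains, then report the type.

reduction (normal order):
  (λ (σ : Nat → Nat) → σ ((λ (b : Nat) → b) 0)) (λ (e : Nat) → succ e)
  ~> (λ (σ : Nat) → succ σ) ((λ (b : Nat) → b) 0)
  ~> succ ((λ (σ : Nat) → σ) 0)
  ~> 1
inferred type:
  Nat


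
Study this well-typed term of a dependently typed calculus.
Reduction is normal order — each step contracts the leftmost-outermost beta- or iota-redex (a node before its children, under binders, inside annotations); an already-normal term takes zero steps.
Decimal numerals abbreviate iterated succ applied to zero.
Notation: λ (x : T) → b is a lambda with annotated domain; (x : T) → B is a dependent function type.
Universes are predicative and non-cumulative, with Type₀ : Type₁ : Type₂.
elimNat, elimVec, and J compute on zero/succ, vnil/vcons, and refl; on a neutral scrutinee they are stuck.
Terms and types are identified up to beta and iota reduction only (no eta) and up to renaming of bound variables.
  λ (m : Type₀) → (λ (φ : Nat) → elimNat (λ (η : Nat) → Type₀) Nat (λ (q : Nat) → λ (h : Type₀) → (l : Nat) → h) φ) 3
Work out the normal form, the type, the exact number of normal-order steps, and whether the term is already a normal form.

resulting normal form:
  λ (m : Type₀) → (φ : Nat) → (η : Nat) → (q : Nat) → Nat
type:
  (m : Type₀) → Type₀
steps to reach normal form (normal order): 11
already normal: no
first contracted redex: a beta-redex


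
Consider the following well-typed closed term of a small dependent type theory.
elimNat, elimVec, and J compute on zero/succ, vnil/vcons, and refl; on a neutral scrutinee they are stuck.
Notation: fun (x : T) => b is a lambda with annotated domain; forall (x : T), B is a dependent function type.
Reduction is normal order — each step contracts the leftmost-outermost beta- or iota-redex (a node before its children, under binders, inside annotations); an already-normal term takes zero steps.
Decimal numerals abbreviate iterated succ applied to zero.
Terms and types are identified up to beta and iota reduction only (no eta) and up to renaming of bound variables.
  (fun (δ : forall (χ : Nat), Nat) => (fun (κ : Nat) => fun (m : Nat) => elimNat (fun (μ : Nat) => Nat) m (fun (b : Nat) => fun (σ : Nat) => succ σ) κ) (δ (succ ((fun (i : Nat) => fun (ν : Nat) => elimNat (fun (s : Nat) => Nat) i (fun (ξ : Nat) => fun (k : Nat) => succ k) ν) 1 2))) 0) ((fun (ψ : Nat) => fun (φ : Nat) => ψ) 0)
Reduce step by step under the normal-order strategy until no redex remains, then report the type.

reduction (normal order):
  (fun (δ : forall (χ : Nat), Nat) => (fun (κ : Nat) => fun (m : Nat) => elimNat (fun (μ : Nat) => Nat) m (fun (b : Nat) => fun (σ : Nat) => succ σ) κ) (δ (succ ((fun (i : Nat) => fun (ν : Nat) => elimNat (fun (s : Nat) => Nat) i (fun (ξ : Nat) => fun (k : Nat) => succ k) ν) 1 2))) 0) ((fun (ψ : Nat) => fun (φ : Nat) => ψ) 0)
  ~> (fun (δ : Nat) => fun (χ : Nat) => elimNat (fun (κ : Nat) => Nat) χ (fun (m : Nat) => fun (μ : Nat) => succ μ) δ) ((fun (b : Nat) => fun (σ : Nat) => b) 0 (succ ((fun (i : Nat) => fun (ν : Nat) => elimNat (fun (s : Nat) => Nat) i (fun (ξ : Nat) => fun (k : Nat) => succ k) ν) 1 2))) 0
  ~> (fun (δ : Nat) => elimNat (fun (χ : Nat) => Nat) δ (fun (κ : Nat) => fun (m : Nat) => succ m) ((fun (μ : Nat) => fun (b : Nat) => μ) 0 (succ ((fun (σ : Nat) => fun (i : Nat) => elimNat (fun (ν : Nat) => Nat) σ (fun (s : Nat) => fun (ξ : Nat) => succ ξ) i) 1 2)))) 0
  ~> elimNat (fun (δ : Nat) => Nat) 0 (fun (χ : Nat) => fun (κ : Nat) => succ κ) ((fun (m : Nat) => fun (μ : Nat) => m) 0 (succ ((fun (b : Nat) => fun (σ : Nat) => elimNat (fun (i : Nat) => Nat) b (fun (ν : Nat) => fun (s : Nat) => succ s) σ) 1 2)))
  ~> elimNat (fun (δ : Nat) => Nat) 0 (fun (χ : Nat) => fun (κ : Nat) => succ κ) ((fun (m : Nat) => 0) (succ ((fun (μ : Nat) => fun (b : Nat) => elimNat (fun (σ : Nat) => Nat) μ (fun (i : Nat) => fun (ν : Nat) => succ ν) b) 1 2)))
  ~> elimNat (fun (δ : Nat) => Nat) 0 (fun (χ : Nat) => fun (κ : Nat) => succ κ) 0
  ~> 0
type:
  Nat
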